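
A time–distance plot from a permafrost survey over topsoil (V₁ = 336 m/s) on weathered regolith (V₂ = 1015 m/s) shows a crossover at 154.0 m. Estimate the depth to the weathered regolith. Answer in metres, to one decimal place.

h = (x_cross/2)·√((V₂−V₁)/(V₂+V₁)).
(V₂−V₁)/(V₂+V₁) = (1015−336)/(1015+336) = 0.5026; √ = 0.7089.
h = (154.0/2)·0.7089 = 54.59 m.

54.6 m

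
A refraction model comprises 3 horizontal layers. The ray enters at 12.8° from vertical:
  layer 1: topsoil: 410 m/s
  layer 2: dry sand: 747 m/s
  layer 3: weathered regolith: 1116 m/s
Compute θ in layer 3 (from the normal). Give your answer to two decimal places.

37.09°

Ray parameter p = sin 12.8° / 410 = 5.4036e-04 s/m.
sin θ_3 = p·V_3 = 5.4036e-04 × 1116 = 0.6030.
θ_3 = arcsin 0.6030 = 37.09°.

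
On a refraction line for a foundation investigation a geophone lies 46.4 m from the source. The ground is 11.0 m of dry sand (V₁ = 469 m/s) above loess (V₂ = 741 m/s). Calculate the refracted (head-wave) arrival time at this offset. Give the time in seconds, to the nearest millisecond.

0.099 s

t = x/V₂ + 2h·√(V₂²−V₁²)/(V₁V₂).
√(V₂²−V₁²) = √(741²−469²) = 573.7 m/s; delay term = 2·11.0·573.7/(469·741) = 0.03632 s.
t = 46.4/741 + 0.03632 = 0.09893 s.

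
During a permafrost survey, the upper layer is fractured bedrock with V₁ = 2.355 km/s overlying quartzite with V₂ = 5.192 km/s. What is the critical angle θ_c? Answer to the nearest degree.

At critical incidence the refracted ray runs along the interface (θ₂ = 90°), so sin θ_c = V₁/V₂.
θ_c = arcsin(2.355/5.192) = arcsin 0.4536 = 26.97°.

27°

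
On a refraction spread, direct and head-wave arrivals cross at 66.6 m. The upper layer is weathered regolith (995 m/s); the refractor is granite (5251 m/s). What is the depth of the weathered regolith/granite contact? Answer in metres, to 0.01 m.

h = (x_cross/2)·√((V₂−V₁)/(V₂+V₁)).
(V₂−V₁)/(V₂+V₁) = (5251−995)/(5251+995) = 0.6814; √ = 0.8255.
h = (66.6/2)·0.8255 = 27.49 m.

27.49 m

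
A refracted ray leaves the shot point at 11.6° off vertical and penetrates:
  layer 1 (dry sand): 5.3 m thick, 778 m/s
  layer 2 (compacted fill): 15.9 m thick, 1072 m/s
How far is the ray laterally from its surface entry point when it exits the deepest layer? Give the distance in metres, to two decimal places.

Ray parameter p = sin 11.6° / 778 m/s = 2.5845e-04 s/m.
Layer 1: θ = 11.60°; offset = 5.3·tan 11.60° = 1.0879 m.
Layer 2: sin θ = p·1072 = 0.2771 → θ = 16.09°; offset = 15.9·tan 16.09° = 4.5848 m.
Summing the layer offsets gives 5.6727 m.

5.67 m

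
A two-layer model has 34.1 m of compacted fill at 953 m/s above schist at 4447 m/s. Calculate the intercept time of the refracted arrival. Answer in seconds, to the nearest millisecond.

tᵢ = 2h·√(V₂²−V₁²)/(V₁V₂).
√(V₂²−V₁²) = √(4447²−953²) = 4343.7 m/s.
tᵢ = 2·34.1·4343.7/(953·4447) = 0.06990 s.

0.070 s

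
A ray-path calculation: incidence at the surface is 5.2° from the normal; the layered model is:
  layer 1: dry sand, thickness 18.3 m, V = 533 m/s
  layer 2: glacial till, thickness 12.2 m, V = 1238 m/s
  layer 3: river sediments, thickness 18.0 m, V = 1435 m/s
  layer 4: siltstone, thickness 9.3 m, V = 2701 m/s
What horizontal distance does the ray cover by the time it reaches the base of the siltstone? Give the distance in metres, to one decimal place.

13.6 m

Apply Snell's law at each interface; in layer i the horizontal offset is hᵢ·tan θᵢ.
Layer 1: θ = 5.20°; offset = 18.3·tan 5.20° = 1.665 m.
Layer 2: sin θ = 1238·sin 5.2°/533 = 0.2105, θ = 12.15°; offset = 12.2·tan 12.15° = 2.627 m.
Layer 3: sin θ = 1435·sin 5.2°/533 = 0.2440, θ = 14.12°; offset = 18.0·tan 14.12° = 4.529 m.
Layer 4: sin θ = 2701·sin 5.2°/533 = 0.4593, θ = 27.34°; offset = 9.3·tan 27.34° = 4.809 m.
Σ offsets = 13.630 m.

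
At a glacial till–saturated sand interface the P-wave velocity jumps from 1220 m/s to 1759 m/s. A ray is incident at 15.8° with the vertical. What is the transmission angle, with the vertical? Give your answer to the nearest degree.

23°

Snell's law: sin θ₂ = (V₂/V₁)·sin θ₁ = (1759/1220)·sin 15.8° = 0.3926.
θ₂ = arcsin 0.3926 = 23.11° from the normal.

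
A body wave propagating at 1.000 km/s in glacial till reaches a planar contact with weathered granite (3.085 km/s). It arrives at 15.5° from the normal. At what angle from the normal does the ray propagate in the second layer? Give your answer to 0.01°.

Snell's law: sin θ₂ = (V₂/V₁)·sin θ₁ = (3.085/1.000)·sin 15.5° = 0.8244.
θ₂ = arcsin 0.8244 = 55.53° from the normal.

55.53°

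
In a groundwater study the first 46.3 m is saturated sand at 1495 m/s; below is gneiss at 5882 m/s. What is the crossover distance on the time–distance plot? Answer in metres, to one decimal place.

120.1 m

x_cross = 2h·√((V₂+V₁)/(V₂−V₁)).
(V₂+V₁)/(V₂−V₁) = (5882+1495)/(5882−1495) = 1.6816; √ = 1.2967.
x_cross = 2·46.3·1.2967 = 120.08 m.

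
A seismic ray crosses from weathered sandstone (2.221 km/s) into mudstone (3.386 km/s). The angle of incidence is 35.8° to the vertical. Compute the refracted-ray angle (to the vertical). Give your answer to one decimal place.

Snell's law: sin θ₂ = (V₂/V₁)·sin θ₁ = (3.386/2.221)·sin 35.8° = 0.8918.
θ₂ = sin⁻¹(0.8918) = 63.10° (from vertical).

63.1°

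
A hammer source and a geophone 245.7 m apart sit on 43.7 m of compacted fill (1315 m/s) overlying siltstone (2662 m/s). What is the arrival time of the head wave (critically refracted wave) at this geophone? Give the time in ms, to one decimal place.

150.1 ms

t = x/V₂ + 2h·√(V₂²−V₁²)/(V₁V₂).
√(V₂²−V₁²) = √(2662²−1315²) = 2314.5 m/s; delay term = 2·43.7·2314.5/(1315·2662) = 0.05779 s.
t = 245.7/2662 + 0.05779 = 0.15009 s.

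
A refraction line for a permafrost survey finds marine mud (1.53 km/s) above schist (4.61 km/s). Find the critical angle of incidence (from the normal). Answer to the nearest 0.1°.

19.4°

At critical incidence the refracted ray runs along the interface (θ₂ = 90°), so sin θ_c = V₁/V₂.
θ_c = arcsin(1.53/4.61) = arcsin 0.3319 = 19.38°.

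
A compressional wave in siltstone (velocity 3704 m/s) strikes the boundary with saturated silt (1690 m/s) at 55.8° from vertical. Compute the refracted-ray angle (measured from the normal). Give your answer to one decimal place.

Snell's law: sin θ₂ = (V₂/V₁)·sin θ₁ = (1690/3704)·sin 55.8° = 0.3774.
θ₂ = arcsin 0.3774 = 22.17° from the normal.

22.2°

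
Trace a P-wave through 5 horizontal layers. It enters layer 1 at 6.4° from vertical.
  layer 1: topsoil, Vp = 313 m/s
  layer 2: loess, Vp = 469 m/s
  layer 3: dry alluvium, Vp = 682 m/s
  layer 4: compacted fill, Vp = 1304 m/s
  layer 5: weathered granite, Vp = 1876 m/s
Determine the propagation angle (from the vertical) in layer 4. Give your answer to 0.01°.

Ray parameter p = sin 6.4° / 313 = 3.5613e-04 s/m.
sin θ_4 = p·V_4 = 3.5613e-04 × 1304 = 0.4644.
θ_4 = 27.67° from the vertical.

27.67°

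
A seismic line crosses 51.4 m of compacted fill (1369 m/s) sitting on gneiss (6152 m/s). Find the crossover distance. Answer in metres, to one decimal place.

128.9 m

x_cross = 2h·√((V₂+V₁)/(V₂−V₁)).
(V₂+V₁)/(V₂−V₁) = (6152+1369)/(6152−1369) = 1.5724; √ = 1.2540.
x_cross = 2·51.4·1.2540 = 128.91 m.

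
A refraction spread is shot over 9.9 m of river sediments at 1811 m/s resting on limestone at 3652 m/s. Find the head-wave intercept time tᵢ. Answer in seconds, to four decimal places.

0.0095 s

tᵢ = 2h·√(V₂²−V₁²)/(V₁V₂).
√(V₂²−V₁²) = √(3652²−1811²) = 3171.3 m/s.
tᵢ = 2·9.9·3171.3/(1811·3652) = 0.00949 s.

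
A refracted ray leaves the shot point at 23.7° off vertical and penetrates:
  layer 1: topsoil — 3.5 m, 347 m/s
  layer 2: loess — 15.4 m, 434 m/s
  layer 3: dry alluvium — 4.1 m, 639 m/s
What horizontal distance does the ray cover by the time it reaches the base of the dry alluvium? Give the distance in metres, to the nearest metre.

15 m

p = sin θ₁/V₁ = sin 23.7°/347 = 1.1584e-03 s/m is conserved through the stack.
Layer 1: θ = 23.70°; offset = 3.5·tan 23.70° = 1.536 m.
Layer 2: sin θ = p·434 = 0.5027 → θ = 30.18°; offset = 15.4·tan 30.18° = 8.956 m.
Layer 3: sin θ = p·639 = 0.7402 → θ = 47.75°; offset = 4.1·tan 47.75° = 4.513 m.
Summing the layer offsets gives 15.006 m.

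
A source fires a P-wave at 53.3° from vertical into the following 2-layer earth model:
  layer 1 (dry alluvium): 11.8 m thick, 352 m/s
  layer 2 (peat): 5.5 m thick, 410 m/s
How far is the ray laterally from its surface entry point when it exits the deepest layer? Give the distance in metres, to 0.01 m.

Ray parameter p = sin 53.3° / 352 m/s = 2.2778e-03 s/m.
Layer 1: θ = 53.30°; offset = 11.8·tan 53.30° = 15.8309 m.
Layer 2: sin θ = p·410 = 0.9339 → θ = 69.05°; offset = 5.5·tan 69.05° = 14.3647 m.
Σ offsets = 30.1956 m.

30.20 m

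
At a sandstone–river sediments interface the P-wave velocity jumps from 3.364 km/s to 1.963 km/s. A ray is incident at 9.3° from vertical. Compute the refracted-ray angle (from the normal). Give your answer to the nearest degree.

sin θ₁/V₁ = sin θ₂/V₂ ⇒ sin θ₂ = 1.963·sin 9.3°/3.364 = 1.963·0.1616/3.364 = 0.0943.
θ₂ = arcsin 0.0943 = 5.41° from the normal.

5°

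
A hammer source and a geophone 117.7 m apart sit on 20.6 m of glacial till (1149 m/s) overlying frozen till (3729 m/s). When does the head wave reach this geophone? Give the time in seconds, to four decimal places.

θ_c = arcsin(V₁/V₂) = arcsin(1149/3729) = 17.95°, cos θ_c = 0.9513.
Intercept time tᵢ = 2h cos θ_c / V₁ = 2·20.6·0.9513/1149 = 0.03411 s.
t = x/V₂ + tᵢ = 117.7/3729 + 0.03411 = 0.06568 s.

0.0657 s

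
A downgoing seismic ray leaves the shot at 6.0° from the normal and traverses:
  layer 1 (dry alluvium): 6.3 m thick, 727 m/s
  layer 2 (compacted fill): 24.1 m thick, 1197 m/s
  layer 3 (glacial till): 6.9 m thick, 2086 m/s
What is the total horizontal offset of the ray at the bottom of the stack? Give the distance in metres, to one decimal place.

7.0 m

Apply Snell's law at each interface; in layer i the horizontal offset is hᵢ·tan θᵢ.
Layer 1: θ = 6.00°; offset = 6.3·tan 6.00° = 0.662 m.
Layer 2: sin θ = 1197·sin 6.0°/727 = 0.1721, θ = 9.91°; offset = 24.1·tan 9.91° = 4.211 m.
Layer 3: sin θ = 2086·sin 6.0°/727 = 0.2999, θ = 17.45°; offset = 6.9·tan 17.45° = 2.169 m.
Summing the layer offsets gives 7.042 m.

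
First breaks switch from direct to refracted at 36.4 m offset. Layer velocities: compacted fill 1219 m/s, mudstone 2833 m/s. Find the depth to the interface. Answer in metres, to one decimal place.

11.5 m

x_cross = 2h·√((V₂+V₁)/(V₂−V₁)) → h = x_cross / (2·√((V₂+V₁)/(V₂−V₁))).
√((V₂+V₁)/(V₂−V₁)) = √((2833+1219)/(2833−1219)) = 1.5845.
h = 36.4 / (2·1.5845) = 11.49 m.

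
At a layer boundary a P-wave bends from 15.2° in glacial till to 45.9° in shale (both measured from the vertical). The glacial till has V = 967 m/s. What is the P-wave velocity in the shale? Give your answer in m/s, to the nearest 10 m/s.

2650 m/s

sin 15.2° = 0.2622; sin 45.9° = 0.7181.
V₂ = V₁·(sin θ₂/sin θ₁) = 967·(0.7181/0.2622) = 2648.58 m/s.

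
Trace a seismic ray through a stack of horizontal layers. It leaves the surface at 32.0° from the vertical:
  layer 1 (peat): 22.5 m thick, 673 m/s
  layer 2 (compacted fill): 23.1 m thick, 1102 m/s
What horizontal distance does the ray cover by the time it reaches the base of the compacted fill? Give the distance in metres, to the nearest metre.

Apply Snell's law at each interface; in layer i the horizontal offset is hᵢ·tan θᵢ.
Layer 1: θ = 32.00°; offset = 22.5·tan 32.00° = 14.060 m.
Layer 2: sin θ = 1102·sin 32.0°/673 = 0.8677, θ = 60.19°; offset = 23.1·tan 60.19° = 40.325 m.
Summing the layer offsets gives 54.385 m.

54 m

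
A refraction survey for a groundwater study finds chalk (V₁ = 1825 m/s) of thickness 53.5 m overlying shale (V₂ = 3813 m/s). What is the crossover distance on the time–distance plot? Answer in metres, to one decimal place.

θ_c = arcsin(1825/3813) = 28.60°, so cos θ_c = 0.8780 and tᵢ = 2h cos θ_c/V₁ = 0.0515 s.
At crossover x/V₁ = x/V₂ + tᵢ ⇒ x = tᵢ/(1/V₁ − 1/V₂) = 0.05148/(5.4795e-04 − 2.6226e-04) = 180.19 m.

180.2 m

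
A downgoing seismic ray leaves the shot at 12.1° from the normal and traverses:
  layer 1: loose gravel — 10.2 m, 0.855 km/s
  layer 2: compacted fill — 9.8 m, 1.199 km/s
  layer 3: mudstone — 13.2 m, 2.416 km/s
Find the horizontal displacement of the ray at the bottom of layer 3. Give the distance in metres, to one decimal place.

Apply Snell's law at each interface; in layer i the horizontal offset is hᵢ·tan θᵢ.
Layer 1: θ = 12.10°; offset = 10.2·tan 12.10° = 2.187 m.
Layer 2: sin θ = 1.199·sin 12.1°/0.855 = 0.2940, θ = 17.09°; offset = 9.8·tan 17.09° = 3.014 m.
Layer 3: sin θ = 2.416·sin 12.1°/0.855 = 0.5923, θ = 36.32°; offset = 13.2·tan 36.32° = 9.704 m.
Summing the layer offsets gives 14.905 m.

14.9 m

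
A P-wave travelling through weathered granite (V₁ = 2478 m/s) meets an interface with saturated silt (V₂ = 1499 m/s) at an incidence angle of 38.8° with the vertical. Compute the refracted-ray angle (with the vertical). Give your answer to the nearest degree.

sin θ₁/V₁ = sin θ₂/V₂ ⇒ sin θ₂ = 1499·sin 38.8°/2478 = 1499·0.6266/2478 = 0.3790.
θ₂ = sin⁻¹(0.3790) = 22.27° (from vertical).

22°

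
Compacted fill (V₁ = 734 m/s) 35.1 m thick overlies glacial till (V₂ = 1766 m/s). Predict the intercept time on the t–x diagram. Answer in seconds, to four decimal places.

tᵢ = 2h·√(V₂²−V₁²)/(V₁V₂).
√(V₂²−V₁²) = √(1766²−734²) = 1606.2 m/s.
tᵢ = 2·35.1·1606.2/(734·1766) = 0.08699 s.

0.0870 s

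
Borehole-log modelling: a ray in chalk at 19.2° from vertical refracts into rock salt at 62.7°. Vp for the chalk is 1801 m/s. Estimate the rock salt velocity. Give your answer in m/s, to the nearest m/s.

4866 m/s

Snell's law: sin 19.2°/V₁ = sin 62.7°/V₂.
V₂ = V₁·sin 62.7°/sin 19.2° = 1801 × 2.7021 = 4866.41 m/s.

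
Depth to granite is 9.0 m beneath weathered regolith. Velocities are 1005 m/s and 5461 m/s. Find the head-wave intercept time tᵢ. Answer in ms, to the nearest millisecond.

tᵢ = 2h·√(V₂²−V₁²)/(V₁V₂).
√(V₂²−V₁²) = √(5461²−1005²) = 5367.7 m/s.
tᵢ = 2·9.0·5367.7/(1005·5461) = 0.01760 s.

18 ms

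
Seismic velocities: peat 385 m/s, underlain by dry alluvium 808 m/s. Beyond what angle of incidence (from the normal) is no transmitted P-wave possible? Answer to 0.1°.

28.5°

At critical incidence the refracted ray runs along the interface (θ₂ = 90°), so sin θ_c = V₁/V₂.
θ_c = arcsin(385/808) = arcsin 0.4765 = 28.46°.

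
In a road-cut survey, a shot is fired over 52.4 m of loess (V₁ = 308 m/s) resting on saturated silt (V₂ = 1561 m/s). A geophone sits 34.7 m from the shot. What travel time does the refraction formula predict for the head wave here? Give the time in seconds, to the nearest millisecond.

θ_c = arcsin(V₁/V₂) = arcsin(308/1561) = 11.38°, cos θ_c = 0.9803.
Intercept time tᵢ = 2h cos θ_c / V₁ = 2·52.4·0.9803/308 = 0.33357 s.
t = x/V₂ + tᵢ = 34.7/1561 + 0.33357 = 0.35580 s.

0.356 s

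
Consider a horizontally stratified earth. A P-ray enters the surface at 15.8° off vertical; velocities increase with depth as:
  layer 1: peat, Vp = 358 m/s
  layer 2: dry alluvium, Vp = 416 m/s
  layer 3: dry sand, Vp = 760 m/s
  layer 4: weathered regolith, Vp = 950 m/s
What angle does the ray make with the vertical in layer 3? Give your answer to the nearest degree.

35°

Snell's law across each interface conserves sin θ / V, so sin θ_3 = V_3·sin θ₁/V₁.
sin θ_3 = 760 × sin 15.8° / 358 = 0.5780.
θ_3 = arcsin 0.5780 = 35.31°.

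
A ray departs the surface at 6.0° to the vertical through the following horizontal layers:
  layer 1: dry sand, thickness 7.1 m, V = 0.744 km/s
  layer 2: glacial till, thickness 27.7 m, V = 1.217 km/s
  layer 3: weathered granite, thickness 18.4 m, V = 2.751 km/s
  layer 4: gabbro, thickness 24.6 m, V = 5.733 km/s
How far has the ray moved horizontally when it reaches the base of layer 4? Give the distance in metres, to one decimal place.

Apply Snell's law at each interface; in layer i the horizontal offset is hᵢ·tan θᵢ.
Layer 1: θ = 6.00°; offset = 7.1·tan 6.00° = 0.746 m.
Layer 2: sin θ = 1.217·sin 6.0°/0.744 = 0.1710, θ = 9.84°; offset = 27.7·tan 9.84° = 4.807 m.
Layer 3: sin θ = 2.751·sin 6.0°/0.744 = 0.3865, θ = 22.74°; offset = 18.4·tan 22.74° = 7.711 m.
Layer 4: sin θ = 5.733·sin 6.0°/0.744 = 0.8055, θ = 53.65°; offset = 24.6·tan 53.65° = 33.433 m.
Σ offsets = 46.697 m.

46.7 m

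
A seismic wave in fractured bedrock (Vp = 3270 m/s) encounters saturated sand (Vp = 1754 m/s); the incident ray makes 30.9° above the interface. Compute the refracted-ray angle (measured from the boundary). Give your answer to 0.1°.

62.6°

Convert to the normal: θ₁ = 90° − 30.9° = 59.1°.
Snell's law: sin θ₂ = (V₂/V₁)·sin θ₁ = (1754/3270)·sin 59.1° = 0.4603.
θ₂ = sin⁻¹(0.4603) = 27.40° (from vertical).
From the interface: 90° − 27.40° = 62.60°.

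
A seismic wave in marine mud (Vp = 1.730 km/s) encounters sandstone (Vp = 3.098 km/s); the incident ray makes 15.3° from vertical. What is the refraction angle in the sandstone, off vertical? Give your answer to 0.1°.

Snell's law: sin θ₂ = (V₂/V₁)·sin θ₁ = (3.098/1.730)·sin 15.3° = 0.4725.
θ₂ = arcsin 0.4725 = 28.20° from the normal.

28.2°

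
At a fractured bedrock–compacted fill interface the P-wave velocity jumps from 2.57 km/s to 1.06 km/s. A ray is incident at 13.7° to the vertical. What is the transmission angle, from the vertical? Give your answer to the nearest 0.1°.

5.6°

sin θ₁/V₁ = sin θ₂/V₂ ⇒ sin θ₂ = 1.06·sin 13.7°/2.57 = 1.06·0.2368/2.57 = 0.0977.
θ₂ = arcsin 0.0977 = 5.61° from the normal.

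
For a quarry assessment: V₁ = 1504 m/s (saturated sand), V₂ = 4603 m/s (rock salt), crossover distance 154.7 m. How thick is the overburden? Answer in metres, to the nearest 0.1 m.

h = (x_cross/2)·√((V₂−V₁)/(V₂+V₁)).
(V₂−V₁)/(V₂+V₁) = (4603−1504)/(4603+1504) = 0.5075; √ = 0.7124.
h = (154.7/2)·0.7124 = 55.10 m.

55.1 m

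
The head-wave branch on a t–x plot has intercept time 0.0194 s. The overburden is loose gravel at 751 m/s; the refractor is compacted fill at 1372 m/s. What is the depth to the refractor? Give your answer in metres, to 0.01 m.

h = tᵢ·V₁·V₂ / (2·√(V₂²−V₁²)).
√(V₂²−V₁²) = √(1372² − 751²) = 1148.2 m/s.
h = 0.0194 s × 751 × 1372 / (2 × 1148.2) = 8.70 m.

8.70 m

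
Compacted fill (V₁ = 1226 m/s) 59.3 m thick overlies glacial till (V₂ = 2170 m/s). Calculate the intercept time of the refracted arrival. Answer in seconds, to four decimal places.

0.0798 s

θ_c = arcsin(V₁/V₂) = arcsin(1226/2170) = 34.40°; cos θ_c = 0.8251.
tᵢ = 2h·cos θ_c / V₁ = 2·59.3·0.8251 / 1226 = 0.07982 s.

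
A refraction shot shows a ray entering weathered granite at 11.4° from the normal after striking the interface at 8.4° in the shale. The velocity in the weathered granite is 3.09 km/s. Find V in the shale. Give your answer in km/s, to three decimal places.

2.284 km/s

Snell's law: sin 8.4°/V₁ = sin 11.4°/V₂.
V₁ = V₂·sin 8.4°/sin 11.4° = 3.09 × 0.7391 = 2.284 km/s.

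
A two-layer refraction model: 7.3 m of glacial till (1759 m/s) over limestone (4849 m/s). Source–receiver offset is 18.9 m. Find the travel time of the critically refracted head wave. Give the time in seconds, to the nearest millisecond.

0.012 s

θ_c = arcsin(V₁/V₂) = arcsin(1759/4849) = 21.27°, cos θ_c = 0.9319.
Intercept time tᵢ = 2h cos θ_c / V₁ = 2·7.3·0.9319/1759 = 0.00773 s.
t = x/V₂ + tᵢ = 18.9/4849 + 0.00773 = 0.01163 s.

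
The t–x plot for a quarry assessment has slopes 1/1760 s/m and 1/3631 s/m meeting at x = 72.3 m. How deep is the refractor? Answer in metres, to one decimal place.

h = (x_cross/2)·√((V₂−V₁)/(V₂+V₁)).
(V₂−V₁)/(V₂+V₁) = (3631−1760)/(3631+1760) = 0.3471; √ = 0.5891.
h = (72.3/2)·0.5891 = 21.30 m.

21.3 m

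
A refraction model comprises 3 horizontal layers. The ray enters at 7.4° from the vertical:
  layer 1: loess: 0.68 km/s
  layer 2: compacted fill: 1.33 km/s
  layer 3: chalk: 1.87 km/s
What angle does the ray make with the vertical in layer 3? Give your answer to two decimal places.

20.74°

Ray parameter p = sin 7.4° / 0.68 = 1.8941e-01 s/km.
sin θ_3 = p·V_3 = 1.8941e-01 × 1.87 = 0.3542.
θ_3 = 20.74° from the vertical.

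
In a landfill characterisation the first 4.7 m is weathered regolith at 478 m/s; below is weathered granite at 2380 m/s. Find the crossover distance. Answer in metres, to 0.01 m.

11.52 m

x_cross = 2h·√((V₂+V₁)/(V₂−V₁)).
(V₂+V₁)/(V₂−V₁) = (2380+478)/(2380−478) = 1.5026; √ = 1.2258.
x_cross = 2·4.7·1.2258 = 11.52 m.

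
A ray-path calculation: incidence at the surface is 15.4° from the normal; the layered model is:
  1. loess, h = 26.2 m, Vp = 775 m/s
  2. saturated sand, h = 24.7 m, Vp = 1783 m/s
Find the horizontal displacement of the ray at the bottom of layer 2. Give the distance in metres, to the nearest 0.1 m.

Apply Snell's law at each interface; in layer i the horizontal offset is hᵢ·tan θᵢ.
Layer 1: θ = 15.40°; offset = 26.2·tan 15.40° = 7.217 m.
Layer 2: sin θ = 1783·sin 15.4°/775 = 0.6110, θ = 37.66°; offset = 24.7·tan 37.66° = 19.062 m.
Total horizontal offset = 26.278 m.

26.3 m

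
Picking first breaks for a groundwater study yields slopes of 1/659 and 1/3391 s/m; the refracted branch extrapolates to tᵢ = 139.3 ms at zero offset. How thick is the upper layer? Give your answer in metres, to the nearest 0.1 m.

θ_c = arcsin(659/3391) = 11.21°; cos θ_c = 0.9809.
tᵢ = 2h cos θ_c/V₁ ⇒ h = tᵢ·V₁/(2 cos θ_c) = 0.1393·659/(2·0.9809) = 46.79 m.

46.8 m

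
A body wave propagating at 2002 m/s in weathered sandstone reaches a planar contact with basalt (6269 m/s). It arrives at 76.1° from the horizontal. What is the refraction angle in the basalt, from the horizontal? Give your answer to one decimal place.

Angle from the normal: 90° − 76.1° = 13.9°.
Snell's law: sin θ₂ = (V₂/V₁)·sin θ₁ = (6269/2002)·sin 13.9° = 0.7522.
θ₂ = arcsin 0.7522 = 48.79° from the normal.
From the interface: 90° − 48.79° = 41.21°.

41.2°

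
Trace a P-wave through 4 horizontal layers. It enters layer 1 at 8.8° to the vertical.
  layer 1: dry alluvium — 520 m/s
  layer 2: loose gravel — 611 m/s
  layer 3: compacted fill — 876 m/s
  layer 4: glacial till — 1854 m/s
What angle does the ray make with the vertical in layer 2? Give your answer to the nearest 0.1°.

10.4°

Snell's law across each interface conserves sin θ / V, so sin θ_2 = V_2·sin θ₁/V₁.
sin θ_2 = 611 × sin 8.8° / 520 = 0.1798.
θ_2 = 10.36° from the vertical.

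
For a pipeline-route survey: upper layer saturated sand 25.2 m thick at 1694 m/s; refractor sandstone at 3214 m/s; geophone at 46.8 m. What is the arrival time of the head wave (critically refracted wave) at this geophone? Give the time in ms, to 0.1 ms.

θ_c = arcsin(V₁/V₂) = arcsin(1694/3214) = 31.81°, cos θ_c = 0.8498.
Intercept time tᵢ = 2h cos θ_c / V₁ = 2·25.2·0.8498/1694 = 0.02528 s.
t = x/V₂ + tᵢ = 46.8/3214 + 0.02528 = 0.03985 s.

39.8 ms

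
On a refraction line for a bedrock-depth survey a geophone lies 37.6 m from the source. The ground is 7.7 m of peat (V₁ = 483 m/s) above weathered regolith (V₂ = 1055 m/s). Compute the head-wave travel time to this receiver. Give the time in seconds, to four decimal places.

0.0640 s

t = x/V₂ + 2h·√(V₂²−V₁²)/(V₁V₂).
√(V₂²−V₁²) = √(1055²−483²) = 937.9 m/s; delay term = 2·7.7·937.9/(483·1055) = 0.02835 s.
t = 37.6/1055 + 0.02835 = 0.06399 s.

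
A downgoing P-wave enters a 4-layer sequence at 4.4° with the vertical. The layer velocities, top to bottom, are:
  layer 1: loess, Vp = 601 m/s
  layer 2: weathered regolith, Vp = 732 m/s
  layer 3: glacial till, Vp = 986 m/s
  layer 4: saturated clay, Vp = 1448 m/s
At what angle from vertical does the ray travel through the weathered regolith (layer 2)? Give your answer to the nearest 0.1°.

Ray parameter p = sin 4.4° / 601 = 1.2765e-04 s/m.
sin θ_2 = p·V_2 = 1.2765e-04 × 732 = 0.0934.
θ_2 = 5.36° from the vertical.

5.4°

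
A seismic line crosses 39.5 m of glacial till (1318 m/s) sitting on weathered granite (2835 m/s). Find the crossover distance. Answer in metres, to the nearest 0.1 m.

θ_c = arcsin(1318/2835) = 27.70°, so cos θ_c = 0.8854 and tᵢ = 2h cos θ_c/V₁ = 0.0531 s.
At crossover x/V₁ = x/V₂ + tᵢ ⇒ x = tᵢ/(1/V₁ − 1/V₂) = 0.05307/(7.5873e-04 − 3.5273e-04) = 130.71 m.

130.7 m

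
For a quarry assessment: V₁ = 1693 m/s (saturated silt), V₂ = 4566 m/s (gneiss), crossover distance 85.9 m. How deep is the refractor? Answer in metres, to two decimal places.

h = (x_cross/2)·√((V₂−V₁)/(V₂+V₁)).
(V₂−V₁)/(V₂+V₁) = (4566−1693)/(4566+1693) = 0.4590; √ = 0.6775.
h = (85.9/2)·0.6775 = 29.10 m.

29.10 m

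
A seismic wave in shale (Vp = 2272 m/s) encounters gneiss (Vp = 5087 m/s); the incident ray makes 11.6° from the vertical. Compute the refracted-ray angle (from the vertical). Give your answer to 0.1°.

26.8°

sin θ₁/V₁ = sin θ₂/V₂ ⇒ sin θ₂ = 5087·sin 11.6°/2272 = 5087·0.2011/2272 = 0.4502.
θ₂ = arcsin 0.4502 = 26.76° from the normal.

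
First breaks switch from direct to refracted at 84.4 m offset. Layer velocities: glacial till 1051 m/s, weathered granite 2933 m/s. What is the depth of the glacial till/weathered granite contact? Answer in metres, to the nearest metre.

29 m

h = (x_cross/2)·√((V₂−V₁)/(V₂+V₁)).
(V₂−V₁)/(V₂+V₁) = (2933−1051)/(2933+1051) = 0.4724; √ = 0.6873.
h = (84.4/2)·0.6873 = 29.00 m.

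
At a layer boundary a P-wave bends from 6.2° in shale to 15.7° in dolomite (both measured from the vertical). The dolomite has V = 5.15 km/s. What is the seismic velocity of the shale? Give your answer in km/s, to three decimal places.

sin 6.2° = 0.1080; sin 15.7° = 0.2706.
V₁ = V₂·(sin θ₁/sin θ₂) = 5.15·(0.1080/0.2706) = 2.055 km/s.

2.055 km/s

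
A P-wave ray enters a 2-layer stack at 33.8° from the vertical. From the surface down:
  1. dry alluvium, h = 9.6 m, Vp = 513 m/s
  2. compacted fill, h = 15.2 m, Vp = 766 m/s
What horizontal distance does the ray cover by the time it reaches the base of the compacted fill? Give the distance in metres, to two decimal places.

29.10 m

Ray parameter p = sin 33.8° / 513 m/s = 1.0844e-03 s/m.
Layer 1: θ = 33.80°; offset = 9.6·tan 33.80° = 6.4266 m.
Layer 2: sin θ = p·766 = 0.8306 → θ = 56.17°; offset = 15.2·tan 56.17° = 22.6758 m.
Σ offsets = 29.1025 m.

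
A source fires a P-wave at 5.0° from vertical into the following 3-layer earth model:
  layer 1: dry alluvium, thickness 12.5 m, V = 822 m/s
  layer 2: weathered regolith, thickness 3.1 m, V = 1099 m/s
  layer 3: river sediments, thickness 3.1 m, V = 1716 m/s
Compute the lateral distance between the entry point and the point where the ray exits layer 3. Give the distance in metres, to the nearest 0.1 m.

Ray parameter p = sin 5.0° / 822 m/s = 1.0603e-04 s/m.
Layer 1: θ = 5.00°; offset = 12.5·tan 5.00° = 1.094 m.
Layer 2: sin θ = p·1099 = 0.1165 → θ = 6.69°; offset = 3.1·tan 6.69° = 0.364 m.
Layer 3: sin θ = p·1716 = 0.1819 → θ = 10.48°; offset = 3.1·tan 10.48° = 0.574 m.
Summing the layer offsets gives 2.031 m.

2.0 m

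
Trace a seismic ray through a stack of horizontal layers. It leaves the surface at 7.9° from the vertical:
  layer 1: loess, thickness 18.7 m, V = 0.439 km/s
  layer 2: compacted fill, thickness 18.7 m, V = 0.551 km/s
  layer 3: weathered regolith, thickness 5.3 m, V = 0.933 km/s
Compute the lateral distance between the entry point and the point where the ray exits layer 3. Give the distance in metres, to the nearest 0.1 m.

Apply Snell's law at each interface; in layer i the horizontal offset is hᵢ·tan θᵢ.
Layer 1: θ = 7.90°; offset = 18.7·tan 7.90° = 2.595 m.
Layer 2: sin θ = 0.551·sin 7.9°/0.439 = 0.1725, θ = 9.93°; offset = 18.7·tan 9.93° = 3.275 m.
Layer 3: sin θ = 0.933·sin 7.9°/0.439 = 0.2921, θ = 16.98°; offset = 5.3·tan 16.98° = 1.619 m.
Σ offsets = 7.489 m.

7.5 m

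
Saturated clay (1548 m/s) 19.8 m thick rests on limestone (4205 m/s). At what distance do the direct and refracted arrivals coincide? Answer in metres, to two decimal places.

θ_c = arcsin(1548/4205) = 21.60°, so cos θ_c = 0.9298 and tᵢ = 2h cos θ_c/V₁ = 0.0238 s.
At crossover x/V₁ = x/V₂ + tᵢ ⇒ x = tᵢ/(1/V₁ − 1/V₂) = 0.02378/(6.4599e-04 − 2.3781e-04) = 58.27 m.

58.27 m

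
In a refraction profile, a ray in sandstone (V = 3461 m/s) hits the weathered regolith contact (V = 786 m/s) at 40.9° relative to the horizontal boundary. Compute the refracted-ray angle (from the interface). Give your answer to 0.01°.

80.12°

Convert to the normal: θ₁ = 90° − 40.9° = 49.1°.
Snell's law: sin θ₂ = (V₂/V₁)·sin θ₁ = (786/3461)·sin 49.1° = 0.1717.
θ₂ = sin⁻¹(0.1717) = 9.88° (from vertical).
From the interface: 90° − 9.88° = 80.12°.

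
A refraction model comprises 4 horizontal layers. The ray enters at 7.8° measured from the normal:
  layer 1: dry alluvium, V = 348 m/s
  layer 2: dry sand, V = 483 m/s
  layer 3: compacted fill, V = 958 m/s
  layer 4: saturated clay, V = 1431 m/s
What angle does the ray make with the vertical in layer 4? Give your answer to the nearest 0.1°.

Snell's law across each interface conserves sin θ / V, so sin θ_4 = V_4·sin θ₁/V₁.
sin θ_4 = 1431 × sin 7.8° / 348 = 0.5581.
θ_4 = 33.92° from the vertical.

33.9°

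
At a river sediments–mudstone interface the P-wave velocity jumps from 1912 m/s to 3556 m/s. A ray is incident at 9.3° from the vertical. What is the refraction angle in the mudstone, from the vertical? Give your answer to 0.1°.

Snell's law: sin θ₂ = (V₂/V₁)·sin θ₁ = (3556/1912)·sin 9.3° = 0.3006.
θ₂ = sin⁻¹(0.3006) = 17.49° (from vertical).

17.5°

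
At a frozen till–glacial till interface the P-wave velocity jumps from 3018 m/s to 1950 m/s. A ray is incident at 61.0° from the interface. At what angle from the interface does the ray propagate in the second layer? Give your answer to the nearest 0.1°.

Convert to the normal: θ₁ = 90° − 61.0° = 29.0°.
Snell's law: sin θ₂ = (V₂/V₁)·sin θ₁ = (1950/3018)·sin 29.0° = 0.3132.
θ₂ = sin⁻¹(0.3132) = 18.26° (from vertical).
From the interface: 90° − 18.26° = 71.74°.

71.7°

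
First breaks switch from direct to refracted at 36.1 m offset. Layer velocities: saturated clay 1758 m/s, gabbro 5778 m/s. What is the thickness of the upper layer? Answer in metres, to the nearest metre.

h = (x_cross/2)·√((V₂−V₁)/(V₂+V₁)).
(V₂−V₁)/(V₂+V₁) = (5778−1758)/(5778+1758) = 0.5334; √ = 0.7304.
h = (36.1/2)·0.7304 = 13.18 m.

13 m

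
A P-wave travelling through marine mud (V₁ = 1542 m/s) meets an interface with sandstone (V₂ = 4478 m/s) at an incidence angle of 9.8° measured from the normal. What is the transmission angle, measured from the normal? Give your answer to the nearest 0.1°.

sin θ₁/V₁ = sin θ₂/V₂ ⇒ sin θ₂ = 4478·sin 9.8°/1542 = 4478·0.1702/1542 = 0.4943.
θ₂ = sin⁻¹(0.4943) = 29.62° (from vertical).

29.6°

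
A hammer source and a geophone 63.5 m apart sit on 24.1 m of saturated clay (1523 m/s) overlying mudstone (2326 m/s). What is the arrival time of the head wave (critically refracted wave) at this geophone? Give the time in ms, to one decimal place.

θ_c = arcsin(V₁/V₂) = arcsin(1523/2326) = 40.90°, cos θ_c = 0.7558.
Intercept time tᵢ = 2h cos θ_c / V₁ = 2·24.1·0.7558/1523 = 0.02392 s.
t = x/V₂ + tᵢ = 63.5/2326 + 0.02392 = 0.05122 s.

51.2 ms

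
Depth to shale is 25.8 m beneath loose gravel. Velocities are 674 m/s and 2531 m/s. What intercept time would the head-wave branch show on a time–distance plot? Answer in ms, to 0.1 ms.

tᵢ = 2h·√(V₂²−V₁²)/(V₁V₂).
√(V₂²−V₁²) = √(2531²−674²) = 2439.6 m/s.
tᵢ = 2·25.8·2439.6/(674·2531) = 0.07379 s.

73.8 ms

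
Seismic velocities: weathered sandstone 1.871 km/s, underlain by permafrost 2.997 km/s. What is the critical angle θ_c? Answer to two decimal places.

38.63°

Critical incidence: sin θ_c = V₁/V₂ = 1.871/2.997 = 0.6243.
θ_c = arcsin 0.6243 = 38.63°.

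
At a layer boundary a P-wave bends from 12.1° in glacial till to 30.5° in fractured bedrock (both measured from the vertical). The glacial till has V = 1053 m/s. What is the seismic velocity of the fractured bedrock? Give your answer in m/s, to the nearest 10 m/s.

2550 m/s

sin 12.1° = 0.2096; sin 30.5° = 0.5075.
V₂ = V₁·(sin θ₂/sin θ₁) = 1053·(0.5075/0.2096) = 2549.57 m/s.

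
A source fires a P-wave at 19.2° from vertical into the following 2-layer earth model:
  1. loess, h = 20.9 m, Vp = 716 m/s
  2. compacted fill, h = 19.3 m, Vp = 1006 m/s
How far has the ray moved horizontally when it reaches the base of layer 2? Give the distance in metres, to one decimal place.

Apply Snell's law at each interface; in layer i the horizontal offset is hᵢ·tan θᵢ.
Layer 1: θ = 19.20°; offset = 20.9·tan 19.20° = 7.278 m.
Layer 2: sin θ = 1006·sin 19.2°/716 = 0.4621, θ = 27.52°; offset = 19.3·tan 27.52° = 10.056 m.
Σ offsets = 17.334 m.

17.3 m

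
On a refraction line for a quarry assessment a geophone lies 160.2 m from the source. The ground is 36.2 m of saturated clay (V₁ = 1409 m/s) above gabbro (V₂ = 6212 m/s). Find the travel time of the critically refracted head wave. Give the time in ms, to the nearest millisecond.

t = x/V₂ + 2h·√(V₂²−V₁²)/(V₁V₂).
√(V₂²−V₁²) = √(6212²−1409²) = 6050.1 m/s; delay term = 2·36.2·6050.1/(1409·6212) = 0.05004 s.
t = 160.2/6212 + 0.05004 = 0.07583 s.

76 ms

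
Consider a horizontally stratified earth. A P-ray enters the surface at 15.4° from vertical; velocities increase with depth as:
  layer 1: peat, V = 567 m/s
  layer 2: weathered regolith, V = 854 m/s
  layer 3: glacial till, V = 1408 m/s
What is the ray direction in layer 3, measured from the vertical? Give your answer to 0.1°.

Ray parameter p = sin 15.4° / 567 = 4.6835e-04 s/m.
sin θ_3 = p·V_3 = 4.6835e-04 × 1408 = 0.6594.
θ_3 = arcsin 0.6594 = 41.26°.

41.3°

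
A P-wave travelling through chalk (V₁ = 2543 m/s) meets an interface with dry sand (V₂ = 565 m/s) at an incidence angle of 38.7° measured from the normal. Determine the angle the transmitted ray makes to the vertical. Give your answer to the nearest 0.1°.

8.0°

Snell's law: sin θ₂ = (V₂/V₁)·sin θ₁ = (565/2543)·sin 38.7° = 0.1389.
θ₂ = arcsin 0.1389 = 7.99° from the normal.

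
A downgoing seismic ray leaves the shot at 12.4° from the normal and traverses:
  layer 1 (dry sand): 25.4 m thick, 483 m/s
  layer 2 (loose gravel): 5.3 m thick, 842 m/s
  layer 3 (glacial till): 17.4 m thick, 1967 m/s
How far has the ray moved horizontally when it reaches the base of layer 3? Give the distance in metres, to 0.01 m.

39.10 m

Ray parameter p = sin 12.4° / 483 m/s = 4.4459e-04 s/m.
Layer 1: θ = 12.40°; offset = 25.4·tan 12.40° = 5.5846 m.
Layer 2: sin θ = p·842 = 0.3743 → θ = 21.98°; offset = 5.3·tan 21.98° = 2.1396 m.
Layer 3: sin θ = p·1967 = 0.8745 → θ = 60.99°; offset = 17.4·tan 60.99° = 31.3724 m.
Total horizontal offset = 39.0966 m.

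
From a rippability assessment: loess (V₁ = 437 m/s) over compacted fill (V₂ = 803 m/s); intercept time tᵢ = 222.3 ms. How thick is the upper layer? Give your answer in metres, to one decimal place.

57.9 m

θ_c = arcsin(437/803) = 32.97°; cos θ_c = 0.8389.
tᵢ = 2h cos θ_c/V₁ ⇒ h = tᵢ·V₁/(2 cos θ_c) = 0.2223·437/(2·0.8389) = 57.90 m.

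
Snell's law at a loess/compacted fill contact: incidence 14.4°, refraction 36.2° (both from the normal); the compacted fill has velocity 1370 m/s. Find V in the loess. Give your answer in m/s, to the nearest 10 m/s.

Snell's law: sin 14.4°/V₁ = sin 36.2°/V₂.
V₁ = V₂·sin 14.4°/sin 36.2° = 1370 × 0.4211 = 576.87 m/s.

580 m/s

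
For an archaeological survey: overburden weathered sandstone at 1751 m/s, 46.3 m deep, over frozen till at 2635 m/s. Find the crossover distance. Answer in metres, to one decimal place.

x_cross = 2h·√((V₂+V₁)/(V₂−V₁)).
(V₂+V₁)/(V₂−V₁) = (2635+1751)/(2635−1751) = 4.9615; √ = 2.2275.
x_cross = 2·46.3·2.2275 = 206.26 m.

206.3 m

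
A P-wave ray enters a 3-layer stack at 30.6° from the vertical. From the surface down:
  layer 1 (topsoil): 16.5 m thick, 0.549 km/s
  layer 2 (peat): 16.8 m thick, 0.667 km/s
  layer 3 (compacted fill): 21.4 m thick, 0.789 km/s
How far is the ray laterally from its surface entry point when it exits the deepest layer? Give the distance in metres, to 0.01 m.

45.94 m

Ray parameter p = sin 30.6° / 0.549 km/s = 9.2722e-01 s/km.
Layer 1: θ = 30.60°; offset = 16.5·tan 30.60° = 9.7581 m.
Layer 2: sin θ = p·0.667 = 0.6185 → θ = 38.20°; offset = 16.8·tan 38.20° = 13.2218 m.
Layer 3: sin θ = p·0.789 = 0.7316 → θ = 47.02°; offset = 21.4·tan 47.02° = 22.9635 m.
Σ offsets = 45.9434 m.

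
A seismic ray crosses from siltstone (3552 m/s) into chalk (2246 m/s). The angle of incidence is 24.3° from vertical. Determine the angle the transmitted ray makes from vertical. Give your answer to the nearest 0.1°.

15.1°

sin θ₁/V₁ = sin θ₂/V₂ ⇒ sin θ₂ = 2246·sin 24.3°/3552 = 2246·0.4115/3552 = 0.2602.
θ₂ = arcsin 0.2602 = 15.08° from the normal.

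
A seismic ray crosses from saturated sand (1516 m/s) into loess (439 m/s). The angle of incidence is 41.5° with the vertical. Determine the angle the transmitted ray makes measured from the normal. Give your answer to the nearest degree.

11°

Snell's law: sin θ₂ = (V₂/V₁)·sin θ₁ = (439/1516)·sin 41.5° = 0.1919.
θ₂ = arcsin 0.1919 = 11.06° from the normal.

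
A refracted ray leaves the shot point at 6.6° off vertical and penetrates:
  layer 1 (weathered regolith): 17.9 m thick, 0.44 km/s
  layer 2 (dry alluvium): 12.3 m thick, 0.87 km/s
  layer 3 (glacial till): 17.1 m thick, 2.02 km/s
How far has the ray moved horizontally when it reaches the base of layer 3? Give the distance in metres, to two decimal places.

15.56 m

Apply Snell's law at each interface; in layer i the horizontal offset is hᵢ·tan θᵢ.
Layer 1: θ = 6.60°; offset = 17.9·tan 6.60° = 2.0711 m.
Layer 2: sin θ = 0.87·sin 6.6°/0.44 = 0.2273, θ = 13.14°; offset = 12.3·tan 13.14° = 2.8704 m.
Layer 3: sin θ = 2.02·sin 6.6°/0.44 = 0.5277, θ = 31.85°; offset = 17.1·tan 31.85° = 10.6222 m.
Σ offsets = 15.5638 m.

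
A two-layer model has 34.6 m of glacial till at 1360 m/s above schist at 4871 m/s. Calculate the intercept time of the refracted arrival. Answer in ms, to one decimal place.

θ_c = arcsin(V₁/V₂) = arcsin(1360/4871) = 16.21°; cos θ_c = 0.9602.
tᵢ = 2h·cos θ_c / V₁ = 2·34.6·0.9602 / 1360 = 0.04886 s.

48.9 ms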